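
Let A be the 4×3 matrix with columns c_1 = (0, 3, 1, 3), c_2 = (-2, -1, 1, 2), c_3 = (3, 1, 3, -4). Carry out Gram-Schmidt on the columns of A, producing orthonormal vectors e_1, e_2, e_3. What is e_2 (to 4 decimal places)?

e_2 = (-0.6609, -0.5392, 0.2609, 0.4522)

e_1 = c_1/‖c_1‖ = (0, 3, 1, 3)/4.3589 = (0.0000, 0.6882, 0.2294, 0.6882).
r_{12} = e_1·c_2 = 0.9177.
u_2 = c_2 − 0.9177·e_1 = (-2.0000, -1.6316, 0.7895, 1.3684).
‖u_2‖ = 3.0262, so e_2 = (-0.6609, -0.5392, 0.2609, 0.4522).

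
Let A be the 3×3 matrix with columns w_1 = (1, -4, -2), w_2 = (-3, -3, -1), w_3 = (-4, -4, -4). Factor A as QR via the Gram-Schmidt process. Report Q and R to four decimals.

w_1 = (1, -4, -2); ‖w_1‖ = 4.5826, so q_1 = (0.2182, -0.8729, -0.4364).
q_1·w_2 = 0.2182·(-3) + (-0.8729)·(-3) + (-0.4364)·(-1) = 2.4004.
u_2 = w_2 − 2.4004·q_1 = (-3.5238, -0.9048, 0.0476).
‖u_2‖ = 3.6384, so q_2 = (-0.9685, -0.2487, 0.0131).
q_1·w_3 = 0.2182·(-4) + (-0.8729)·(-4) + (-0.4364)·(-4) = 4.3644; q_2·w_3 = (-0.9685)·(-4) + (-0.2487)·(-4) + 0.0131·(-4) = 4.8163.
u_3 = w_3 − 4.3644·q_1 − 4.8163·q_2 = (-0.2878, 1.0072, -2.1583).
‖u_3‖ = 2.3990, so q_3 = (-0.1200, 0.4198, -0.8996).

Q = [[0.2182, -0.9685, -0.1200], [-0.8729, -0.2487, 0.4198], [-0.4364, 0.0131, -0.8996]], R = [[4.5826, 2.4004, 4.3644], [0.0000, 3.6384, 4.8163], [0.0000, 0.0000, 2.3990]]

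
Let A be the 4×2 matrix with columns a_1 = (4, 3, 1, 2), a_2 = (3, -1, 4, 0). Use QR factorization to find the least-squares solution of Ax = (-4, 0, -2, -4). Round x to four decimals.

q_1 = a_1/‖a_1‖ = (4, 3, 1, 2)/5.4772 = (0.7303, 0.5477, 0.1826, 0.3651).
r_{12} = q_1·a_2 = 2.3735.
u_2 = a_2 − 2.3735·q_1 = (1.2667, -2.3000, 3.5667, -0.8667).
‖u_2‖ = 4.5129, so q_2 = (0.2807, -0.5096, 0.7903, -0.1920).
Qᵀb = (-4.7469, -1.9352).
Back-substitute: x_2 = -1.9352/4.5129 = -0.4288.
x_1 = (-4.7469 − 2.3735·(-0.4288))/5.4772 = -0.6809.

x = (-0.6809, -0.4288)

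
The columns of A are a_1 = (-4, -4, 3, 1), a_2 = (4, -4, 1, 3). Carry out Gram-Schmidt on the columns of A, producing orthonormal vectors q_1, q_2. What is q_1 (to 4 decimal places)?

q_1 = (-0.6172, -0.6172, 0.4629, 0.1543)

a_1 = (-4, -4, 3, 1); ‖a_1‖ = 6.4807, so q_1 = (-0.6172, -0.6172, 0.4629, 0.1543).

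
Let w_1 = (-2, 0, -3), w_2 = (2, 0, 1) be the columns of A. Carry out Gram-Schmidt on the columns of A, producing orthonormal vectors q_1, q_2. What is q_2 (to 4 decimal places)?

q_1 = w_1/‖w_1‖ = (-2, 0, -3)/3.6056 = (-0.5547, 0.0000, -0.8321).
r_{12} = q_1·w_2 = -1.9415.
u_2 = w_2 + 1.9415·q_1 = (0.9231, 0.0000, -0.6154).
‖u_2‖ = 1.1094, so q_2 = (0.8321, 0.0000, -0.5547).

q_2 = (0.8321, 0.0000, -0.5547)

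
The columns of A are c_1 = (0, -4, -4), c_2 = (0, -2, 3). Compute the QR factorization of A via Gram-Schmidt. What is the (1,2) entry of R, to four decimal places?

r_{12} = -0.7071

c_1 = (0, -4, -4); ‖c_1‖ = 5.6569, so q_1 = (0.0000, -0.7071, -0.7071).
r_{12} = q_1·c_2 = -0.7071.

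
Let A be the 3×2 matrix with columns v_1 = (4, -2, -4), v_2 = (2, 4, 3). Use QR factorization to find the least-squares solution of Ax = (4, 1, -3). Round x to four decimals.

x = (0.8778, 0.4667)

v_1 = (4, -2, -4); ‖v_1‖ = 6.0000, so e_1 = (0.6667, -0.3333, -0.6667).
e_1·v_2 = 0.6667·2 + (-0.3333)·4 + (-0.6667)·3 = -2.0000.
u_2 = v_2 + 2.0000·e_1 = (3.3333, 3.3333, 1.6667).
‖u_2‖ = 5.0000, so e_2 = (0.6667, 0.6667, 0.3333).
Qᵀb = (4.3333, 2.3333).
Back-substitute: x_2 = 2.3333/5.0000 = 0.4667.
x_1 = (4.3333 + 2.0000·0.4667)/6.0000 = 0.8778.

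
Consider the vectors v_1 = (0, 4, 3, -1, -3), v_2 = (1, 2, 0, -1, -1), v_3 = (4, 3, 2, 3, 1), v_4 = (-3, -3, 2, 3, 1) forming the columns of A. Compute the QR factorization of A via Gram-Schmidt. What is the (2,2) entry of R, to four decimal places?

r_{22} = 1.6987

v_1 = (0, 4, 3, -1, -3); ‖v_1‖ = 5.9161, so q_1 = (0.0000, 0.6761, 0.5071, -0.1690, -0.5071).
q_1·v_2 = 0.0000·1 + 0.6761·2 + 0.5071·0 + (-0.1690)·(-1) + (-0.5071)·(-1) = 2.0284.
u_2 = v_2 − 2.0284·q_1 = (1.0000, 0.6286, -1.0286, -0.6571, 0.0286).
r_{22} = ‖u_2‖ = 1.6987.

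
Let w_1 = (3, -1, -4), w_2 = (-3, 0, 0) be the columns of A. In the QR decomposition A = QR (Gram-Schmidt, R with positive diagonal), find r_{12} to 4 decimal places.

q_1 = w_1/‖w_1‖ = (3, -1, -4)/5.0990 = (0.5883, -0.1961, -0.7845).
r_{12} = q_1·w_2 = -1.7650.

r_{12} = -1.7650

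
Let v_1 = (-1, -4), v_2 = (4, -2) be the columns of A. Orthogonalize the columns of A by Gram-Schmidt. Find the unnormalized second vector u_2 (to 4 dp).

v_1 = (-1, -4); ‖v_1‖ = 4.1231, so q_1 = (-0.2425, -0.9701).
q_1·v_2 = (-0.2425)·4 + (-0.9701)·(-2) = 0.9701.
u_2 = v_2 − 0.9701·q_1 = (4.2353, -1.0588).

u_2 = (4.2353, -1.0588)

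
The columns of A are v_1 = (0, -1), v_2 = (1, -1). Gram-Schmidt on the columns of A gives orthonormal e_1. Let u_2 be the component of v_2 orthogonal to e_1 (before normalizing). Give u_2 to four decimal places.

u_2 = (1.0000, 0.0000)

v_1 = (0, -1); ‖v_1‖ = 1.0000, so e_1 = (0.0000, -1.0000).
e_1·v_2 = 0.0000·1 + (-1.0000)·(-1) = 1.0000.
u_2 = v_2 − 1.0000·e_1 = (1.0000, 0.0000).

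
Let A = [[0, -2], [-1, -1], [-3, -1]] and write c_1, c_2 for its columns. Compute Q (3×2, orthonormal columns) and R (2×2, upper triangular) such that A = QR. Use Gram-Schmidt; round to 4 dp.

e_1 = c_1/‖c_1‖ = (0, -1, -3)/3.1623 = (0.0000, -0.3162, -0.9487).
r_{12} = e_1·c_2 = 1.2649.
u_2 = c_2 − 1.2649·e_1 = (-2.0000, -0.6000, 0.2000).
‖u_2‖ = 2.0976, so e_2 = (-0.9535, -0.2860, 0.0953).

Q = [[0.0000, -0.9535], [-0.3162, -0.2860], [-0.9487, 0.0953]], R = [[3.1623, 1.2649], [0.0000, 2.0976]]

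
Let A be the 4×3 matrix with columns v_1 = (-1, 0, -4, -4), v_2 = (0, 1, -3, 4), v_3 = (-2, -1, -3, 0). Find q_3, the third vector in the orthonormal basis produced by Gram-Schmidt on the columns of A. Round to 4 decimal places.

v_1 = (-1, 0, -4, -4); ‖v_1‖ = 5.7446, so q_1 = (-0.1741, 0.0000, -0.6963, -0.6963).
q_1·v_2 = (-0.1741)·0 + 0.0000·1 + (-0.6963)·(-3) + (-0.6963)·4 = -0.6963.
u_2 = v_2 + 0.6963·q_1 = (-0.1212, 1.0000, -3.4848, 3.5152).
‖u_2‖ = 5.0513, so q_2 = (-0.0240, 0.1980, -0.6899, 0.6959).
q_1·v_3 = (-0.1741)·(-2) + 0.0000·(-1) + (-0.6963)·(-3) + (-0.6963)·0 = 2.4371; q_2·v_3 = (-0.0240)·(-2) + 0.1980·(-1) + (-0.6899)·(-3) + 0.6959·0 = 1.9197.
u_3 = v_3 − 2.4371·q_1 − 1.9197·q_2 = (-1.5297, -1.3800, 0.0214, 0.3610).
‖u_3‖ = 2.0917, so q_3 = (-0.7313, -0.6598, 0.0102, 0.1726).

q_3 = (-0.7313, -0.6598, 0.0102, 0.1726)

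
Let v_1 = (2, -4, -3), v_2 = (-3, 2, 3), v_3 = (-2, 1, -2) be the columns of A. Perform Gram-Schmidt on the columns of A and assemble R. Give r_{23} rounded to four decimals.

r_{23} = 0.2134

v_1 = (2, -4, -3); ‖v_1‖ = 5.3852, so q_1 = (0.3714, -0.7428, -0.5571).
q_1·v_2 = 0.3714·(-3) + (-0.7428)·2 + (-0.5571)·3 = -4.2710.
u_2 = v_2 + 4.2710·q_1 = (-1.4138, -1.1724, 0.6207).
‖u_2‖ = 1.9387, so q_2 = (-0.7292, -0.6047, 0.3202).
r_{23} = q_2·v_3 = 0.2134.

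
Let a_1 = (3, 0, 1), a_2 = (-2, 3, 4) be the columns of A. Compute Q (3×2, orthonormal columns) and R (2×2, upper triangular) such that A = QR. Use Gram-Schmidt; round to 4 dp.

q_1 = a_1/‖a_1‖ = (3, 0, 1)/3.1623 = (0.9487, 0.0000, 0.3162).
r_{12} = q_1·a_2 = -0.6325.
u_2 = a_2 + 0.6325·q_1 = (-1.4000, 3.0000, 4.2000).
‖u_2‖ = 5.3479, so q_2 = (-0.2618, 0.5610, 0.7854).

Q = [[0.9487, -0.2618], [0.0000, 0.5610], [0.3162, 0.7854]], R = [[3.1623, -0.6325], [0.0000, 5.3479]]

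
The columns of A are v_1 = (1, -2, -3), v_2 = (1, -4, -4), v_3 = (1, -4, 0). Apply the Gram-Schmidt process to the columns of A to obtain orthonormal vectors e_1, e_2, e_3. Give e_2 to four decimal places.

v_1 = (1, -2, -3); ‖v_1‖ = 3.7417, so e_1 = (0.2673, -0.5345, -0.8018).
e_1·v_2 = 0.2673·1 + (-0.5345)·(-4) + (-0.8018)·(-4) = 5.6125.
u_2 = v_2 − 5.6125·e_1 = (-0.5000, -1.0000, 0.5000).
‖u_2‖ = 1.2247, so e_2 = (-0.4082, -0.8165, 0.4082).

e_2 = (-0.4082, -0.8165, 0.4082)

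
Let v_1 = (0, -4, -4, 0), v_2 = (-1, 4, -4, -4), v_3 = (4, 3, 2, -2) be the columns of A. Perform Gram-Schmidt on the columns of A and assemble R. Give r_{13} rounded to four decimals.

e_1 = v_1/‖v_1‖ = (0, -4, -4, 0)/5.6569 = (0.0000, -0.7071, -0.7071, 0.0000).
r_{13} = e_1·v_3 = -3.5355.

r_{13} = -3.5355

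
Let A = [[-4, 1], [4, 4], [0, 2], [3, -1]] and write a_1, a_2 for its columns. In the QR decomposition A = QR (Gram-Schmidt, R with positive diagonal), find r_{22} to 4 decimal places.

r_{22} = 4.4749

q_1 = a_1/‖a_1‖ = (-4, 4, 0, 3)/6.4031 = (-0.6247, 0.6247, 0.0000, 0.4685).
r_{12} = q_1·a_2 = 1.4056.
u_2 = a_2 − 1.4056·q_1 = (1.8780, 3.1220, 2.0000, -1.6585).
r_{22} = ‖u_2‖ = 4.4749.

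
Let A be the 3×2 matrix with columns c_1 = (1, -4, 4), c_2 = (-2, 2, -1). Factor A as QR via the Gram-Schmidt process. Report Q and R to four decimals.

Q = [[0.1741, -0.9007], [-0.6963, 0.1732], [0.6963, 0.3984]], R = [[5.7446, -2.4371], [0.0000, 1.7495]]

e_1 = c_1/‖c_1‖ = (1, -4, 4)/5.7446 = (0.1741, -0.6963, 0.6963).
r_{12} = e_1·c_2 = -2.4371.
u_2 = c_2 + 2.4371·e_1 = (-1.5758, 0.3030, 0.6970).
‖u_2‖ = 1.7495, so e_2 = (-0.9007, 0.1732, 0.3984).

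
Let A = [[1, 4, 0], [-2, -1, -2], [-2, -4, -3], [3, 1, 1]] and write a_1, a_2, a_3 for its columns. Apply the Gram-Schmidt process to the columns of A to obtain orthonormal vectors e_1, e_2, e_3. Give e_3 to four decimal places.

a_1 = (1, -2, -2, 3); ‖a_1‖ = 4.2426, so e_1 = (0.2357, -0.4714, -0.4714, 0.7071).
e_1·a_2 = 0.2357·4 + (-0.4714)·(-1) + (-0.4714)·(-4) + 0.7071·1 = 4.0069.
u_2 = a_2 − 4.0069·e_1 = (3.0556, 0.8889, -2.1111, -1.8333).
‖u_2‖ = 4.2361, so e_2 = (0.7213, 0.2098, -0.4984, -0.4328).
e_1·a_3 = 0.2357·0 + (-0.4714)·(-2) + (-0.4714)·(-3) + 0.7071·1 = 3.0641; e_2·a_3 = 0.7213·0 + 0.2098·(-2) + (-0.4984)·(-3) + (-0.4328)·1 = 0.6426.
u_3 = a_3 − 3.0641·e_1 − 0.6426·e_2 = (-1.1858, -0.6904, -1.2353, -0.8885).
‖u_3‖ = 2.0489, so e_3 = (-0.5787, -0.3370, -0.6029, -0.4337).

e_3 = (-0.5787, -0.3370, -0.6029, -0.4337)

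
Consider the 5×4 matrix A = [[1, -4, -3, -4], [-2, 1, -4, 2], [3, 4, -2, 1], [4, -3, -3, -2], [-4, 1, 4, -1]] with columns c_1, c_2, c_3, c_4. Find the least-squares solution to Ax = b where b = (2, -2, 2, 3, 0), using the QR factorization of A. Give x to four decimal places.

x = (0.4371, 0.3939, 0.0009, -0.8733)

c_1 = (1, -2, 3, 4, -4); ‖c_1‖ = 6.7823, so q_1 = (0.1474, -0.2949, 0.4423, 0.5898, -0.5898).
q_1·c_2 = 0.1474·(-4) + (-0.2949)·1 + 0.4423·4 + 0.5898·(-3) + (-0.5898)·1 = -1.4744.
u_2 = c_2 + 1.4744·q_1 = (-3.7826, 0.5652, 4.6522, -2.1304, 0.1304).
‖u_2‖ = 6.3895, so q_2 = (-0.5920, 0.0885, 0.7281, -0.3334, 0.0204).
q_1·c_3 = 0.1474·(-3) + (-0.2949)·(-4) + 0.4423·(-2) + 0.5898·(-3) + (-0.5898)·4 = -4.2758; q_2·c_3 = (-0.5920)·(-3) + 0.0885·(-4) + 0.7281·(-2) + (-0.3334)·(-3) + 0.0204·4 = 1.0479.
u_3 = c_3 + 4.2758·q_1 − 1.0479·q_2 = (-1.7492, -5.3536, -0.8717, -0.1289, 1.4569).
‖u_3‖ = 5.8838, so q_3 = (-0.2973, -0.9099, -0.1481, -0.0219, 0.2476).
q_1·c_4 = 0.1474·(-4) + (-0.2949)·2 + 0.4423·1 + 0.5898·(-2) + (-0.5898)·(-1) = -1.3270; q_2·c_4 = (-0.5920)·(-4) + 0.0885·2 + 0.7281·1 + (-0.3334)·(-2) + 0.0204·(-1) = 3.9195; q_3·c_4 = (-0.2973)·(-4) + (-0.9099)·2 + (-0.1481)·1 + (-0.0219)·(-2) + 0.2476·(-1) = -0.9826.
u_4 = c_4 + 1.3270·q_1 − 3.9195·q_2 + 0.9826·q_3 = (-1.7761, 0.3680, -1.4123, 0.0679, -1.6193).
‖u_4‖ = 2.8128, so q_4 = (-0.6315, 0.1308, -0.5021, 0.0242, -0.5757).
Qᵀb = (3.5386, -0.9050, 0.8632, -2.4563).
Back-substitute: x_4 = -2.4563/2.8128 = -0.8733.
x_3 = (0.8632 + 0.9826·(-0.8733))/5.8838 = 0.0009.
x_2 = (-0.9050 − 1.0479·0.0009 − 3.9195·(-0.8733))/6.3895 = 0.3939.
x_1 = (3.5386 + 1.4744·0.3939 + 4.2758·0.0009 + 1.3270·(-0.8733))/6.7823 = 0.4371.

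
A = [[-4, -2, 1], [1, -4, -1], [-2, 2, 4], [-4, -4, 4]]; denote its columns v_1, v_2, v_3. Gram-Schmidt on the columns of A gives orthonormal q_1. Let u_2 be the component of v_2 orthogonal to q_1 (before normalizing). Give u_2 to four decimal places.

u_2 = (-0.2703, -4.4324, 2.8649, -2.2703)

q_1 = v_1/‖v_1‖ = (-4, 1, -2, -4)/6.0828 = (-0.6576, 0.1644, -0.3288, -0.6576).
r_{12} = q_1·v_2 = 2.6304.
u_2 = v_2 − 2.6304·q_1 = (-0.2703, -4.4324, 2.8649, -2.2703).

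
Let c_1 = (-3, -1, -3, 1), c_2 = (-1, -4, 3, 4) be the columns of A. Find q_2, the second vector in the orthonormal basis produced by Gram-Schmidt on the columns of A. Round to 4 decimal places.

c_1 = (-3, -1, -3, 1); ‖c_1‖ = 4.4721, so q_1 = (-0.6708, -0.2236, -0.6708, 0.2236).
q_1·c_2 = (-0.6708)·(-1) + (-0.2236)·(-4) + (-0.6708)·3 + 0.2236·4 = 0.4472.
u_2 = c_2 − 0.4472·q_1 = (-0.7000, -3.9000, 3.3000, 3.9000).
‖u_2‖ = 6.4653, so q_2 = (-0.1083, -0.6032, 0.5104, 0.6032).

q_2 = (-0.1083, -0.6032, 0.5104, 0.6032)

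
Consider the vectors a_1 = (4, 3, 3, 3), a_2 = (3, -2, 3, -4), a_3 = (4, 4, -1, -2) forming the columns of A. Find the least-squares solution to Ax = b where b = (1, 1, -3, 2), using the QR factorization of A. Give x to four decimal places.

a_1 = (4, 3, 3, 3); ‖a_1‖ = 6.5574, so q_1 = (0.6100, 0.4575, 0.4575, 0.4575).
q_1·a_2 = 0.6100·3 + 0.4575·(-2) + 0.4575·3 + 0.4575·(-4) = 0.4575.
u_2 = a_2 − 0.4575·q_1 = (2.7209, -2.2093, 2.7907, -4.2093).
‖u_2‖ = 6.1474, so q_2 = (0.4426, -0.3594, 0.4540, -0.6847).
q_1·a_3 = 0.6100·4 + 0.4575·4 + 0.4575·(-1) + 0.4575·(-2) = 2.8975; q_2·a_3 = 0.4426·4 + (-0.3594)·4 + 0.4540·(-1) + (-0.6847)·(-2) = 1.2484.
u_3 = a_3 − 2.8975·q_1 − 1.2484·q_2 = (1.6800, 3.1231, -2.8923, -2.4708).
‖u_3‖ = 5.2006, so q_3 = (0.3230, 0.6005, -0.5561, -0.4751).
Qᵀb = (0.6100, -2.6481, 1.6418).
Back-substitute: x_3 = 1.6418/5.2006 = 0.3157.
x_2 = (-2.6481 − 1.2484·0.3157)/6.1474 = -0.4949.
x_1 = (0.6100 − 0.4575·(-0.4949) − 2.8975·0.3157)/6.5574 = -0.0119.

x = (-0.0119, -0.4949, 0.3157)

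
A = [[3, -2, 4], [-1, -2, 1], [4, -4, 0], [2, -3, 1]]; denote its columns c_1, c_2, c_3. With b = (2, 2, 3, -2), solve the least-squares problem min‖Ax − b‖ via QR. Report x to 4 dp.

q_1 = c_1/‖c_1‖ = (3, -1, 4, 2)/5.4772 = (0.5477, -0.1826, 0.7303, 0.3651).
r_{12} = q_1·c_2 = -4.7469.
u_2 = c_2 + 4.7469·q_1 = (0.6000, -2.8667, -0.5333, -1.2667).
‖u_2‖ = 3.2352, so q_2 = (0.1855, -0.8861, -0.1649, -0.3915).
r_{13} = q_1·c_3 = 2.3735; r_{23} = q_2·c_3 = -0.5358.
u_3 = c_3 − 2.3735·q_1 + 0.5358·q_2 = (2.7994, 0.9586, -1.8217, -0.0764).
‖u_3‖ = 3.4756, so q_3 = (0.8054, 0.2758, -0.5241, -0.0220).
Qᵀb = (2.1909, -1.1128, 0.6341).
Back-substitute: x_3 = 0.6341/3.4756 = 0.1824.
x_2 = (-1.1128 + 0.5358·0.1824)/3.2352 = -0.3137.
x_1 = (2.1909 + 4.7469·(-0.3137) − 2.3735·0.1824)/5.4772 = 0.0490.

x = (0.0490, -0.3137, 0.1824)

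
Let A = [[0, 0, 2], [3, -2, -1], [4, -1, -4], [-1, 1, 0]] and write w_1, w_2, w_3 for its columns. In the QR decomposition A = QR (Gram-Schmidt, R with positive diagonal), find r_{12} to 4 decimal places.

w_1 = (0, 3, 4, -1); ‖w_1‖ = 5.0990, so e_1 = (0.0000, 0.5883, 0.7845, -0.1961).
r_{12} = e_1·w_2 = -2.1573.

r_{12} = -2.1573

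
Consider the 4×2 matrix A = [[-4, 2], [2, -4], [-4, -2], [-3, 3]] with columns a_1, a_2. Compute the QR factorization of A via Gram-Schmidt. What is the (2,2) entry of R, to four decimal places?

a_1 = (-4, 2, -4, -3); ‖a_1‖ = 6.7082, so q_1 = (-0.5963, 0.2981, -0.5963, -0.4472).
q_1·a_2 = (-0.5963)·2 + 0.2981·(-4) + (-0.5963)·(-2) + (-0.4472)·3 = -2.5342.
u_2 = a_2 + 2.5342·q_1 = (0.4889, -3.2444, -3.5111, 1.8667).
r_{22} = ‖u_2‖ = 5.1554.

r_{22} = 5.1554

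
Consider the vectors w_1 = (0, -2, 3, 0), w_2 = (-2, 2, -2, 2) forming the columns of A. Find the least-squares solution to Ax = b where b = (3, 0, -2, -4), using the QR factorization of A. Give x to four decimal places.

w_1 = (0, -2, 3, 0); ‖w_1‖ = 3.6056, so e_1 = (0.0000, -0.5547, 0.8321, 0.0000).
e_1·w_2 = 0.0000·(-2) + (-0.5547)·2 + 0.8321·(-2) + 0.0000·2 = -2.7735.
u_2 = w_2 + 2.7735·e_1 = (-2.0000, 0.4615, 0.3077, 2.0000).
‖u_2‖ = 2.8823, so e_2 = (-0.6939, 0.1601, 0.1068, 0.6939).
Qᵀb = (-1.6641, -5.0707).
Back-substitute: x_2 = -5.0707/2.8823 = -1.7593.
x_1 = (-1.6641 + 2.7735·(-1.7593))/3.6056 = -1.8148.

x = (-1.8148, -1.7593)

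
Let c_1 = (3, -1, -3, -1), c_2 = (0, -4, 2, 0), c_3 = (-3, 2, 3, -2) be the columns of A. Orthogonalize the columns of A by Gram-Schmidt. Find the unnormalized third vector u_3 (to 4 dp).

q_1 = c_1/‖c_1‖ = (3, -1, -3, -1)/4.4721 = (0.6708, -0.2236, -0.6708, -0.2236).
r_{12} = q_1·c_2 = -0.4472.
u_2 = c_2 + 0.4472·q_1 = (0.3000, -4.1000, 1.7000, -0.1000).
‖u_2‖ = 4.4497, so q_2 = (0.0674, -0.9214, 0.3820, -0.0225).
r_{13} = q_1·c_3 = -4.0249; r_{23} = q_2·c_3 = -0.8540.
u_3 = c_3 + 4.0249·q_1 + 0.8540·q_2 = (-0.2424, 0.3131, 0.6263, -2.9192).

u_3 = (-0.2424, 0.3131, 0.6263, -2.9192)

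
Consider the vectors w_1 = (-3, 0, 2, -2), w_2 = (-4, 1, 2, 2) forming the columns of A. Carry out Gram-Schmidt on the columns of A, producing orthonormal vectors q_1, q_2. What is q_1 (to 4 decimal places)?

w_1 = (-3, 0, 2, -2); ‖w_1‖ = 4.1231, so q_1 = (-0.7276, 0.0000, 0.4851, -0.4851).

q_1 = (-0.7276, 0.0000, 0.4851, -0.4851)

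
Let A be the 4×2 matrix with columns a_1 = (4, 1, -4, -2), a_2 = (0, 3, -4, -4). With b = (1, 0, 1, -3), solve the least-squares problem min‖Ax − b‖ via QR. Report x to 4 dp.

x = (0.0381, 0.1701)

a_1 = (4, 1, -4, -2); ‖a_1‖ = 6.0828, so q_1 = (0.6576, 0.1644, -0.6576, -0.3288).
q_1·a_2 = 0.6576·0 + 0.1644·3 + (-0.6576)·(-4) + (-0.3288)·(-4) = 4.4388.
u_2 = a_2 − 4.4388·q_1 = (-2.9189, 2.2703, -1.0811, -2.5405).
‖u_2‖ = 4.6149, so q_2 = (-0.6325, 0.4919, -0.2343, -0.5505).
Qᵀb = (0.9864, 0.7848).
Back-substitute: x_2 = 0.7848/4.6149 = 0.1701.
x_1 = (0.9864 − 4.4388·0.1701)/6.0828 = 0.0381.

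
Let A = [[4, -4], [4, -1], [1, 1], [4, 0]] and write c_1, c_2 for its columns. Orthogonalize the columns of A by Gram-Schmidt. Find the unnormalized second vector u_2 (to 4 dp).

c_1 = (4, 4, 1, 4); ‖c_1‖ = 7.0000, so q_1 = (0.5714, 0.5714, 0.1429, 0.5714).
q_1·c_2 = 0.5714·(-4) + 0.5714·(-1) + 0.1429·1 + 0.5714·0 = -2.7143.
u_2 = c_2 + 2.7143·q_1 = (-2.4490, 0.5510, 1.3878, 1.5510).

u_2 = (-2.4490, 0.5510, 1.3878, 1.5510)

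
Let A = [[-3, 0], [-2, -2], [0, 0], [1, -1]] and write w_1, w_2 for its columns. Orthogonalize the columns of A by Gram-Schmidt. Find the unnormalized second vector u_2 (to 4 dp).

u_2 = (0.6429, -1.5714, 0.0000, -1.2143)

w_1 = (-3, -2, 0, 1); ‖w_1‖ = 3.7417, so e_1 = (-0.8018, -0.5345, 0.0000, 0.2673).
e_1·w_2 = (-0.8018)·0 + (-0.5345)·(-2) + 0.0000·0 + 0.2673·(-1) = 0.8018.
u_2 = w_2 − 0.8018·e_1 = (0.6429, -1.5714, 0.0000, -1.2143).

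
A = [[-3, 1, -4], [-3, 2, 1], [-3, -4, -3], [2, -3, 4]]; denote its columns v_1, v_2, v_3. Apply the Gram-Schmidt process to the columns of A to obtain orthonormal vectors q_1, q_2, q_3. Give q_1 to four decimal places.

q_1 = (-0.5388, -0.5388, -0.5388, 0.3592)

q_1 = v_1/‖v_1‖ = (-3, -3, -3, 2)/5.5678 = (-0.5388, -0.5388, -0.5388, 0.3592).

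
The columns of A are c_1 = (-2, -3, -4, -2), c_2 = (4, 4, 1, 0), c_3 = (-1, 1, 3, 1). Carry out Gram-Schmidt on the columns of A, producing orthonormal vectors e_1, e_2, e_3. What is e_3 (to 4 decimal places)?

c_1 = (-2, -3, -4, -2); ‖c_1‖ = 5.7446, so e_1 = (-0.3482, -0.5222, -0.6963, -0.3482).
e_1·c_2 = (-0.3482)·4 + (-0.5222)·4 + (-0.6963)·1 + (-0.3482)·0 = -4.1779.
u_2 = c_2 + 4.1779·e_1 = (2.5455, 1.8182, -1.9091, -1.4545).
‖u_2‖ = 3.9428, so e_2 = (0.6456, 0.4611, -0.4842, -0.3689).
e_1·c_3 = (-0.3482)·(-1) + (-0.5222)·1 + (-0.6963)·3 + (-0.3482)·1 = -2.6112; e_2·c_3 = 0.6456·(-1) + 0.4611·1 + (-0.4842)·3 + (-0.3689)·1 = -2.0060.
u_3 = c_3 + 2.6112·e_1 + 2.0060·e_2 = (-0.6140, 0.5614, 0.2105, -0.6491).
‖u_3‖ = 1.0761, so e_3 = (-0.5706, 0.5217, 0.1956, -0.6032).

e_3 = (-0.5706, 0.5217, 0.1956, -0.6032)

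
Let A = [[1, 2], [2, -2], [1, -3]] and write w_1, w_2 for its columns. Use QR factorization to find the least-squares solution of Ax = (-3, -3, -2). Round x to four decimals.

e_1 = w_1/‖w_1‖ = (1, 2, 1)/2.4495 = (0.4082, 0.8165, 0.4082).
r_{12} = e_1·w_2 = -2.0412.
u_2 = w_2 + 2.0412·e_1 = (2.8333, -0.3333, -2.1667).
‖u_2‖ = 3.5824, so e_2 = (0.7909, -0.0930, -0.6048).
Qᵀb = (-4.4907, -0.8840).
Back-substitute: x_2 = -0.8840/3.5824 = -0.2468.
x_1 = (-4.4907 + 2.0412·(-0.2468))/2.4495 = -2.0390.

x = (-2.0390, -0.2468)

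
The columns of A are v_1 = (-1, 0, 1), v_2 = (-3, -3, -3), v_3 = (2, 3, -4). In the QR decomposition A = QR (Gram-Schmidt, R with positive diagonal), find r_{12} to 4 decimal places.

v_1 = (-1, 0, 1); ‖v_1‖ = 1.4142, so q_1 = (-0.7071, 0.0000, 0.7071).
r_{12} = q_1·v_2 = 0.0000.

r_{12} = 0.0000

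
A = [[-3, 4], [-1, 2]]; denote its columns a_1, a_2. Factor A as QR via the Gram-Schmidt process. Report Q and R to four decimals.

Q = [[-0.9487, -0.3162], [-0.3162, 0.9487]], R = [[3.1623, -4.4272], [0.0000, 0.6325]]

a_1 = (-3, -1); ‖a_1‖ = 3.1623, so e_1 = (-0.9487, -0.3162).
e_1·a_2 = (-0.9487)·4 + (-0.3162)·2 = -4.4272.
u_2 = a_2 + 4.4272·e_1 = (-0.2000, 0.6000).
‖u_2‖ = 0.6325, so e_2 = (-0.3162, 0.9487).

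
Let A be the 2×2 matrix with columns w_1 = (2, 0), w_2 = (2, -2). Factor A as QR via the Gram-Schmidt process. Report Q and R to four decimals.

w_1 = (2, 0); ‖w_1‖ = 2.0000, so e_1 = (1.0000, 0.0000).
e_1·w_2 = 1.0000·2 + 0.0000·(-2) = 2.0000.
u_2 = w_2 − 2.0000·e_1 = (0.0000, -2.0000).
‖u_2‖ = 2.0000, so e_2 = (0.0000, -1.0000).

Q = [[1.0000, 0.0000], [0.0000, -1.0000]], R = [[2.0000, 2.0000], [0.0000, 2.0000]]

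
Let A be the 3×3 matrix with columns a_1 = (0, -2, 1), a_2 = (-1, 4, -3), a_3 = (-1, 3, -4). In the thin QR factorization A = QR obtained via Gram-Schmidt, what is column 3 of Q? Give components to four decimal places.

q_3 = (0.6667, -0.3333, -0.6667)

a_1 = (0, -2, 1); ‖a_1‖ = 2.2361, so q_1 = (0.0000, -0.8944, 0.4472).
q_1·a_2 = 0.0000·(-1) + (-0.8944)·4 + 0.4472·(-3) = -4.9193.
u_2 = a_2 + 4.9193·q_1 = (-1.0000, -0.4000, -0.8000).
‖u_2‖ = 1.3416, so q_2 = (-0.7454, -0.2981, -0.5963).
q_1·a_3 = 0.0000·(-1) + (-0.8944)·3 + 0.4472·(-4) = -4.4721; q_2·a_3 = (-0.7454)·(-1) + (-0.2981)·3 + (-0.5963)·(-4) = 2.2361.
u_3 = a_3 + 4.4721·q_1 − 2.2361·q_2 = (0.6667, -0.3333, -0.6667).
‖u_3‖ = 1.0000, so q_3 = (0.6667, -0.3333, -0.6667).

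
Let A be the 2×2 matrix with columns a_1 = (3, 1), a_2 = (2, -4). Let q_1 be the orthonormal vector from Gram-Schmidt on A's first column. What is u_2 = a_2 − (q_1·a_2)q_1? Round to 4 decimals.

u_2 = (1.4000, -4.2000)

a_1 = (3, 1); ‖a_1‖ = 3.1623, so q_1 = (0.9487, 0.3162).
q_1·a_2 = 0.9487·2 + 0.3162·(-4) = 0.6325.
u_2 = a_2 − 0.6325·q_1 = (1.4000, -4.2000).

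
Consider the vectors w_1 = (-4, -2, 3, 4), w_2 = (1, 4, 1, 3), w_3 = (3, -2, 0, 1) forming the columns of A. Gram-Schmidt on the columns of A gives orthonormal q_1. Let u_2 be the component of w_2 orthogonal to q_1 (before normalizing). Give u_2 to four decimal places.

w_1 = (-4, -2, 3, 4); ‖w_1‖ = 6.7082, so q_1 = (-0.5963, -0.2981, 0.4472, 0.5963).
q_1·w_2 = (-0.5963)·1 + (-0.2981)·4 + 0.4472·1 + 0.5963·3 = 0.4472.
u_2 = w_2 − 0.4472·q_1 = (1.2667, 4.1333, 0.8000, 2.7333).

u_2 = (1.2667, 4.1333, 0.8000, 2.7333)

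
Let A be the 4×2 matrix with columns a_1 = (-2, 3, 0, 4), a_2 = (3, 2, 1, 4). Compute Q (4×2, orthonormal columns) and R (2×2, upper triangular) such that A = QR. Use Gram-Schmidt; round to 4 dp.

Q = [[-0.3714, 0.8918], [0.5571, 0.0749], [0.0000, 0.2173], [0.7428, 0.3897]], R = [[5.3852, 2.9711], [0.0000, 4.6013]]

a_1 = (-2, 3, 0, 4); ‖a_1‖ = 5.3852, so e_1 = (-0.3714, 0.5571, 0.0000, 0.7428).
e_1·a_2 = (-0.3714)·3 + 0.5571·2 + 0.0000·1 + 0.7428·4 = 2.9711.
u_2 = a_2 − 2.9711·e_1 = (4.1034, 0.3448, 1.0000, 1.7931).
‖u_2‖ = 4.6013, so e_2 = (0.8918, 0.0749, 0.2173, 0.3897).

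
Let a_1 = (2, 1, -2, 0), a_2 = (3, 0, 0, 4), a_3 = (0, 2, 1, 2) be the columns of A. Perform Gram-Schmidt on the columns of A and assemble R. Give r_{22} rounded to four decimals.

a_1 = (2, 1, -2, 0); ‖a_1‖ = 3.0000, so e_1 = (0.6667, 0.3333, -0.6667, 0.0000).
e_1·a_2 = 0.6667·3 + 0.3333·0 + (-0.6667)·0 + 0.0000·4 = 2.0000.
u_2 = a_2 − 2.0000·e_1 = (1.6667, -0.6667, 1.3333, 4.0000).
r_{22} = ‖u_2‖ = 4.5826.

r_{22} = 4.5826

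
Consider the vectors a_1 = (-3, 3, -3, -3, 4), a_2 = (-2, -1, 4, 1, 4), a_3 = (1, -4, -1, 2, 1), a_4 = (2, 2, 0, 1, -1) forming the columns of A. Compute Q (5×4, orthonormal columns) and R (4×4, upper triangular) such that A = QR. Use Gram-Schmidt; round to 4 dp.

a_1 = (-3, 3, -3, -3, 4); ‖a_1‖ = 7.2111, so e_1 = (-0.4160, 0.4160, -0.4160, -0.4160, 0.5547).
e_1·a_2 = (-0.4160)·(-2) + 0.4160·(-1) + (-0.4160)·4 + (-0.4160)·1 + 0.5547·4 = 0.5547.
u_2 = a_2 − 0.5547·e_1 = (-1.7692, -1.2308, 4.2308, 1.2308, 3.6923).
‖u_2‖ = 6.1394, so e_2 = (-0.2882, -0.2005, 0.6891, 0.2005, 0.6014).
e_1·a_3 = (-0.4160)·1 + 0.4160·(-4) + (-0.4160)·(-1) + (-0.4160)·2 + 0.5547·1 = -1.9415; e_2·a_3 = (-0.2882)·1 + (-0.2005)·(-4) + 0.6891·(-1) + 0.2005·2 + 0.6014·1 = 0.8269.
u_3 = a_3 + 1.9415·e_1 − 0.8269·e_2 = (0.4306, -3.0265, -2.3776, 1.0265, 1.5796).
‖u_3‖ = 4.3066, so e_3 = (0.1000, -0.7028, -0.5521, 0.2384, 0.3668).
e_1·a_4 = (-0.4160)·2 + 0.4160·2 + (-0.4160)·0 + (-0.4160)·1 + 0.5547·(-1) = -0.9707; e_2·a_4 = (-0.2882)·2 + (-0.2005)·2 + 0.6891·0 + 0.2005·1 + 0.6014·(-1) = -1.3782; e_3·a_4 = 0.1000·2 + (-0.7028)·2 + (-0.5521)·0 + 0.2384·1 + 0.3668·(-1) = -1.3340.
u_4 = a_4 + 0.9707·e_1 + 1.3782·e_2 + 1.3340·e_3 = (1.3324, 1.1901, -0.1905, 1.1904, 0.8566).
‖u_4‖ = 2.3192, so e_4 = (0.5745, 0.5131, -0.0822, 0.5133, 0.3694).

Q = [[-0.4160, -0.2882, 0.1000, 0.5745], [0.4160, -0.2005, -0.7028, 0.5131], [-0.4160, 0.6891, -0.5521, -0.0822], [-0.4160, 0.2005, 0.2384, 0.5133], [0.5547, 0.6014, 0.3668, 0.3694]], R = [[7.2111, 0.5547, -1.9415, -0.9707], [0.0000, 6.1394, 0.8269, -1.3782], [0.0000, 0.0000, 4.3066, -1.3340], [0.0000, 0.0000, 0.0000, 2.3192]]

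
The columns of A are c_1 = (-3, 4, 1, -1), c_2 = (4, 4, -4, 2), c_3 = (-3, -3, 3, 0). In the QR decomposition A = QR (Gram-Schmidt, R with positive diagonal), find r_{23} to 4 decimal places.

r_{23} = -4.9994

e_1 = c_1/‖c_1‖ = (-3, 4, 1, -1)/5.1962 = (-0.5774, 0.7698, 0.1925, -0.1925).
r_{12} = e_1·c_2 = -0.3849.
u_2 = c_2 + 0.3849·e_1 = (3.7778, 4.2963, -3.9259, 1.9259).
‖u_2‖ = 7.2008, so e_2 = (0.5246, 0.5966, -0.5452, 0.2675).
r_{23} = e_2·c_3 = -4.9994.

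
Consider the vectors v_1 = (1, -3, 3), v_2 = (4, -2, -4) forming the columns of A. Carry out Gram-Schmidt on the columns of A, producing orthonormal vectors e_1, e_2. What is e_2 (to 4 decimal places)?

e_2 = (0.6862, -0.3871, -0.6158)

e_1 = v_1/‖v_1‖ = (1, -3, 3)/4.3589 = (0.2294, -0.6882, 0.6882).
r_{12} = e_1·v_2 = -0.4588.
u_2 = v_2 + 0.4588·e_1 = (4.1053, -2.3158, -3.6842).
‖u_2‖ = 5.9824, so e_2 = (0.6862, -0.3871, -0.6158).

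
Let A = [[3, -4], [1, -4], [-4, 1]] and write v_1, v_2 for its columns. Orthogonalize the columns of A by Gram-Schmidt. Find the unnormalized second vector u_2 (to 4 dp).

u_2 = (-1.6923, -3.2308, -2.0769)

v_1 = (3, 1, -4); ‖v_1‖ = 5.0990, so q_1 = (0.5883, 0.1961, -0.7845).
q_1·v_2 = 0.5883·(-4) + 0.1961·(-4) + (-0.7845)·1 = -3.9223.
u_2 = v_2 + 3.9223·q_1 = (-1.6923, -3.2308, -2.0769).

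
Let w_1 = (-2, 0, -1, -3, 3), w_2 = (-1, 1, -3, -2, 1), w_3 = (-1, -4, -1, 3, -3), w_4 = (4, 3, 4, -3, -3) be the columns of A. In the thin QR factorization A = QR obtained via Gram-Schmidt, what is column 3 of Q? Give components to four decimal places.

w_1 = (-2, 0, -1, -3, 3); ‖w_1‖ = 4.7958, so e_1 = (-0.4170, 0.0000, -0.2085, -0.6255, 0.6255).
e_1·w_2 = (-0.4170)·(-1) + 0.0000·1 + (-0.2085)·(-3) + (-0.6255)·(-2) + 0.6255·1 = 2.9192.
u_2 = w_2 − 2.9192·e_1 = (0.2174, 1.0000, -2.3913, -0.1739, -0.8261).
‖u_2‖ = 2.7346, so e_2 = (0.0795, 0.3657, -0.8744, -0.0636, -0.3021).
e_1·w_3 = (-0.4170)·(-1) + 0.0000·(-4) + (-0.2085)·(-1) + (-0.6255)·3 + 0.6255·(-3) = -3.1277; e_2·w_3 = 0.0795·(-1) + 0.3657·(-4) + (-0.8744)·(-1) + (-0.0636)·3 + (-0.3021)·(-3) = 0.0477.
u_3 = w_3 + 3.1277·e_1 − 0.0477·e_2 = (-2.3081, -4.0174, -1.6105, 1.0465, -1.0291).
‖u_3‖ = 5.1201, so e_3 = (-0.4508, -0.7846, -0.3145, 0.2044, -0.2010).

e_3 = (-0.4508, -0.7846, -0.3145, 0.2044, -0.2010)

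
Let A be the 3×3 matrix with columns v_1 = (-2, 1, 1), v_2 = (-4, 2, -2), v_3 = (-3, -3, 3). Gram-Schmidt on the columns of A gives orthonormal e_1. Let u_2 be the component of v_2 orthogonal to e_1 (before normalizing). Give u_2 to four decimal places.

u_2 = (-1.3333, 0.6667, -3.3333)

v_1 = (-2, 1, 1); ‖v_1‖ = 2.4495, so e_1 = (-0.8165, 0.4082, 0.4082).
e_1·v_2 = (-0.8165)·(-4) + 0.4082·2 + 0.4082·(-2) = 3.2660.
u_2 = v_2 − 3.2660·e_1 = (-1.3333, 0.6667, -3.3333).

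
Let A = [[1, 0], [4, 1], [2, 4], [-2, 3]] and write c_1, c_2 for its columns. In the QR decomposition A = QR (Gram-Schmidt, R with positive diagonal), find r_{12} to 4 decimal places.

r_{12} = 1.2000

c_1 = (1, 4, 2, -2); ‖c_1‖ = 5.0000, so e_1 = (0.2000, 0.8000, 0.4000, -0.4000).
r_{12} = e_1·c_2 = 1.2000.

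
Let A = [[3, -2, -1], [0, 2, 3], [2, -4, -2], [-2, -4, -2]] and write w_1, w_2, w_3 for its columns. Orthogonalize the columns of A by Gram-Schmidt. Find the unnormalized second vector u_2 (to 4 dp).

u_2 = (-0.9412, 2.0000, -3.2941, -4.7059)

q_1 = w_1/‖w_1‖ = (3, 0, 2, -2)/4.1231 = (0.7276, 0.0000, 0.4851, -0.4851).
r_{12} = q_1·w_2 = -1.4552.
u_2 = w_2 + 1.4552·q_1 = (-0.9412, 2.0000, -3.2941, -4.7059).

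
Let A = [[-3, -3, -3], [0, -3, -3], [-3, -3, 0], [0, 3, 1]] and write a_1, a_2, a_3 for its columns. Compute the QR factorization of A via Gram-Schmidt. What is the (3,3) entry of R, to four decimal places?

r_{33} = 2.5495

a_1 = (-3, 0, -3, 0); ‖a_1‖ = 4.2426, so q_1 = (-0.7071, 0.0000, -0.7071, 0.0000).
q_1·a_2 = (-0.7071)·(-3) + 0.0000·(-3) + (-0.7071)·(-3) + 0.0000·3 = 4.2426.
u_2 = a_2 − 4.2426·q_1 = (0.0000, -3.0000, 0.0000, 3.0000).
‖u_2‖ = 4.2426, so q_2 = (0.0000, -0.7071, 0.0000, 0.7071).
q_1·a_3 = (-0.7071)·(-3) + 0.0000·(-3) + (-0.7071)·0 + 0.0000·1 = 2.1213; q_2·a_3 = 0.0000·(-3) + (-0.7071)·(-3) + 0.0000·0 + 0.7071·1 = 2.8284.
u_3 = a_3 − 2.1213·q_1 − 2.8284·q_2 = (-1.5000, -1.0000, 1.5000, -1.0000).
r_{33} = ‖u_3‖ = 2.5495.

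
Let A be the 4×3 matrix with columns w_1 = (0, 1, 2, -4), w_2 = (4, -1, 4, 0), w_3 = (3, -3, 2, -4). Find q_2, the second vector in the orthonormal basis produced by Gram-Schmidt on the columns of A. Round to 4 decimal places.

w_1 = (0, 1, 2, -4); ‖w_1‖ = 4.5826, so q_1 = (0.0000, 0.2182, 0.4364, -0.8729).
q_1·w_2 = 0.0000·4 + 0.2182·(-1) + 0.4364·4 + (-0.8729)·0 = 1.5275.
u_2 = w_2 − 1.5275·q_1 = (4.0000, -1.3333, 3.3333, 1.3333).
‖u_2‖ = 5.5377, so q_2 = (0.7223, -0.2408, 0.6019, 0.2408).

q_2 = (0.7223, -0.2408, 0.6019, 0.2408)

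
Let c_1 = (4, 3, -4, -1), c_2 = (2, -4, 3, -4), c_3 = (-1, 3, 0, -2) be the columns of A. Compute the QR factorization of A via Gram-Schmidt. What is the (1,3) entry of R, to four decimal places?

c_1 = (4, 3, -4, -1); ‖c_1‖ = 6.4807, so q_1 = (0.6172, 0.4629, -0.6172, -0.1543).
r_{13} = q_1·c_3 = 1.0801.

r_{13} = 1.0801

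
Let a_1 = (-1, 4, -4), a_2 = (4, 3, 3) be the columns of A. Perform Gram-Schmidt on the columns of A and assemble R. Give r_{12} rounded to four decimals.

q_1 = a_1/‖a_1‖ = (-1, 4, -4)/5.7446 = (-0.1741, 0.6963, -0.6963).
r_{12} = q_1·a_2 = -0.6963.

r_{12} = -0.6963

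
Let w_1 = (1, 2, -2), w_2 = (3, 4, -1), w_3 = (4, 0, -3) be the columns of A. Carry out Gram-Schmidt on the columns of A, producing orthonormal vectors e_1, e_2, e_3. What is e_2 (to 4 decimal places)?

e_2 = (0.5788, 0.4134, 0.7029)

w_1 = (1, 2, -2); ‖w_1‖ = 3.0000, so e_1 = (0.3333, 0.6667, -0.6667).
e_1·w_2 = 0.3333·3 + 0.6667·4 + (-0.6667)·(-1) = 4.3333.
u_2 = w_2 − 4.3333·e_1 = (1.5556, 1.1111, 1.8889).
‖u_2‖ = 2.6874, so e_2 = (0.5788, 0.4134, 0.7029).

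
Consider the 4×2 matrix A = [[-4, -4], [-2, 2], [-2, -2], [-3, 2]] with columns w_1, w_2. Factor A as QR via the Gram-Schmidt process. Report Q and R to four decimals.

Q = [[-0.6963, -0.5579], [-0.3482, 0.5215], [-0.3482, -0.2790], [-0.5222, 0.5822]], R = [[5.7446, 1.7408], [0.0000, 4.9970]]

e_1 = w_1/‖w_1‖ = (-4, -2, -2, -3)/5.7446 = (-0.6963, -0.3482, -0.3482, -0.5222).
r_{12} = e_1·w_2 = 1.7408.
u_2 = w_2 − 1.7408·e_1 = (-2.7879, 2.6061, -1.3939, 2.9091).
‖u_2‖ = 4.9970, so e_2 = (-0.5579, 0.5215, -0.2790, 0.5822).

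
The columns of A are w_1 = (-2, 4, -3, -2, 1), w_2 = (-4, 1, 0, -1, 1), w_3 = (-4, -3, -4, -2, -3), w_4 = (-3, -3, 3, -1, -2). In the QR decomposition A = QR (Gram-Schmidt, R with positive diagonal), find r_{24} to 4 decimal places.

q_1 = w_1/‖w_1‖ = (-2, 4, -3, -2, 1)/5.8310 = (-0.3430, 0.6860, -0.5145, -0.3430, 0.1715).
r_{12} = q_1·w_2 = 2.5725.
u_2 = w_2 − 2.5725·q_1 = (-3.1176, -0.7647, 1.3235, -0.1176, 0.5588).
‖u_2‖ = 3.5189, so q_2 = (-0.8860, -0.2173, 0.3761, -0.0334, 0.1588).
r_{24} = q_2·w_4 = 4.1541.

r_{24} = 4.1541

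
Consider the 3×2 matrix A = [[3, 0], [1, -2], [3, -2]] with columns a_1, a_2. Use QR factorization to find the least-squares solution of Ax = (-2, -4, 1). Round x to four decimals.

x = (-0.0909, 0.6591)

a_1 = (3, 1, 3); ‖a_1‖ = 4.3589, so q_1 = (0.6882, 0.2294, 0.6882).
q_1·a_2 = 0.6882·0 + 0.2294·(-2) + 0.6882·(-2) = -1.8353.
u_2 = a_2 + 1.8353·q_1 = (1.2632, -1.5789, -0.7368).
‖u_2‖ = 2.1521, so q_2 = (0.5869, -0.7337, -0.3424).
Qᵀb = (-1.6059, 1.4184).
Back-substitute: x_2 = 1.4184/2.1521 = 0.6591.
x_1 = (-1.6059 + 1.8353·0.6591)/4.3589 = -0.0909.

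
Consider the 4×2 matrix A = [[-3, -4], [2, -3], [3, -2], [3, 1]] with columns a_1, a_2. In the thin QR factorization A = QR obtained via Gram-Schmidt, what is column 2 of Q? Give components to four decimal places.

q_2 = (-0.6806, -0.5859, -0.4202, 0.1302)

q_1 = a_1/‖a_1‖ = (-3, 2, 3, 3)/5.5678 = (-0.5388, 0.3592, 0.5388, 0.5388).
r_{12} = q_1·a_2 = 0.5388.
u_2 = a_2 − 0.5388·q_1 = (-3.7097, -3.1935, -2.2903, 0.7097).
‖u_2‖ = 5.4507, so q_2 = (-0.6806, -0.5859, -0.4202, 0.1302).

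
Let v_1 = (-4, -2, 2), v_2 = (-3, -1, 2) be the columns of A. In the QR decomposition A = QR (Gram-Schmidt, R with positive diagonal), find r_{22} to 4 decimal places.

e_1 = v_1/‖v_1‖ = (-4, -2, 2)/4.8990 = (-0.8165, -0.4082, 0.4082).
r_{12} = e_1·v_2 = 3.6742.
u_2 = v_2 − 3.6742·e_1 = (0.0000, 0.5000, 0.5000).
r_{22} = ‖u_2‖ = 0.7071.

r_{22} = 0.7071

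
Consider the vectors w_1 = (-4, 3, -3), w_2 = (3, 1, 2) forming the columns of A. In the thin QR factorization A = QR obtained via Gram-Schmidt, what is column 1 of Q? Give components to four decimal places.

w_1 = (-4, 3, -3); ‖w_1‖ = 5.8310, so q_1 = (-0.6860, 0.5145, -0.5145).

q_1 = (-0.6860, 0.5145, -0.5145)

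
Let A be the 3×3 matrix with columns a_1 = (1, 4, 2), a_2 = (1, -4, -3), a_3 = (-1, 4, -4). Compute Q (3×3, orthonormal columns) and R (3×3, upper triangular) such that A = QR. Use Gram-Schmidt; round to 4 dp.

Q = [[0.2182, 0.8944, -0.3904], [0.8729, 0.0000, 0.4880], [0.4364, -0.4472, -0.7807]], R = [[4.5826, -4.5826, 1.5275], [0.0000, 2.2361, 0.8944], [0.0000, 0.0000, 5.4650]]

e_1 = a_1/‖a_1‖ = (1, 4, 2)/4.5826 = (0.2182, 0.8729, 0.4364).
r_{12} = e_1·a_2 = -4.5826.
u_2 = a_2 + 4.5826·e_1 = (2.0000, 0.0000, -1.0000).
‖u_2‖ = 2.2361, so e_2 = (0.8944, 0.0000, -0.4472).
r_{13} = e_1·a_3 = 1.5275; r_{23} = e_2·a_3 = 0.8944.
u_3 = a_3 − 1.5275·e_1 − 0.8944·e_2 = (-2.1333, 2.6667, -4.2667).
‖u_3‖ = 5.4650, so e_3 = (-0.3904, 0.4880, -0.7807).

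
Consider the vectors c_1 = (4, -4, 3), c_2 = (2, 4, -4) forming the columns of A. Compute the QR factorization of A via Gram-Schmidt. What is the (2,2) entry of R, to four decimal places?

q_1 = c_1/‖c_1‖ = (4, -4, 3)/6.4031 = (0.6247, -0.6247, 0.4685).
r_{12} = q_1·c_2 = -3.1235.
u_2 = c_2 + 3.1235·q_1 = (3.9512, 2.0488, -2.5366).
r_{22} = ‖u_2‖ = 5.1229.

r_{22} = 5.1229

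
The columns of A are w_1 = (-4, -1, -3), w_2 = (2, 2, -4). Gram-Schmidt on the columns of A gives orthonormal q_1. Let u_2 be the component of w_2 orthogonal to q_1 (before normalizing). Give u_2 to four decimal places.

q_1 = w_1/‖w_1‖ = (-4, -1, -3)/5.0990 = (-0.7845, -0.1961, -0.5883).
r_{12} = q_1·w_2 = 0.3922.
u_2 = w_2 − 0.3922·q_1 = (2.3077, 2.0769, -3.7692).

u_2 = (2.3077, 2.0769, -3.7692)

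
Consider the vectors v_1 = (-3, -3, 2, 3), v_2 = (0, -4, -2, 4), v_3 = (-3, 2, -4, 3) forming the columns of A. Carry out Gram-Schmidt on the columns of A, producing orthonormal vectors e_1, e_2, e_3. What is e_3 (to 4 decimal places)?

v_1 = (-3, -3, 2, 3); ‖v_1‖ = 5.5678, so e_1 = (-0.5388, -0.5388, 0.3592, 0.5388).
e_1·v_2 = (-0.5388)·0 + (-0.5388)·(-4) + 0.3592·(-2) + 0.5388·4 = 3.5921.
u_2 = v_2 − 3.5921·e_1 = (1.9355, -2.0645, -3.2903, 2.0645).
‖u_2‖ = 4.8059, so e_2 = (0.4027, -0.4296, -0.6846, 0.4296).
e_1·v_3 = (-0.5388)·(-3) + (-0.5388)·2 + 0.3592·(-4) + 0.5388·3 = 0.7184; e_2·v_3 = 0.4027·(-3) + (-0.4296)·2 + (-0.6846)·(-4) + 0.4296·3 = 1.9600.
u_3 = v_3 − 0.7184·e_1 − 1.9600·e_2 = (-3.4022, 3.2291, -2.9162, 1.7709).
‖u_3‖ = 5.8002, so e_3 = (-0.5866, 0.5567, -0.5028, 0.3053).

e_3 = (-0.5866, 0.5567, -0.5028, 0.3053)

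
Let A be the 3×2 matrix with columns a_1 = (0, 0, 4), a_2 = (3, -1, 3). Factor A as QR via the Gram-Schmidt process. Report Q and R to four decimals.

Q = [[0.0000, 0.9487], [0.0000, -0.3162], [1.0000, 0.0000]], R = [[4.0000, 3.0000], [0.0000, 3.1623]]

a_1 = (0, 0, 4); ‖a_1‖ = 4.0000, so q_1 = (0.0000, 0.0000, 1.0000).
q_1·a_2 = 0.0000·3 + 0.0000·(-1) + 1.0000·3 = 3.0000.
u_2 = a_2 − 3.0000·q_1 = (3.0000, -1.0000, 0.0000).
‖u_2‖ = 3.1623, so q_2 = (0.9487, -0.3162, 0.0000).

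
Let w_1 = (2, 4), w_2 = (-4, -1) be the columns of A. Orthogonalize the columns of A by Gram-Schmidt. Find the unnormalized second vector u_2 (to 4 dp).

e_1 = w_1/‖w_1‖ = (2, 4)/4.4721 = (0.4472, 0.8944).
r_{12} = e_1·w_2 = -2.6833.
u_2 = w_2 + 2.6833·e_1 = (-2.8000, 1.4000).

u_2 = (-2.8000, 1.4000)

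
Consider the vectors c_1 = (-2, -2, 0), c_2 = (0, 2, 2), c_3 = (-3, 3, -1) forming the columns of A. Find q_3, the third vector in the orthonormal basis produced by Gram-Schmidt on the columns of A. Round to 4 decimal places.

c_1 = (-2, -2, 0); ‖c_1‖ = 2.8284, so q_1 = (-0.7071, -0.7071, 0.0000).
q_1·c_2 = (-0.7071)·0 + (-0.7071)·2 + 0.0000·2 = -1.4142.
u_2 = c_2 + 1.4142·q_1 = (-1.0000, 1.0000, 2.0000).
‖u_2‖ = 2.4495, so q_2 = (-0.4082, 0.4082, 0.8165).
q_1·c_3 = (-0.7071)·(-3) + (-0.7071)·3 + 0.0000·(-1) = 0.0000; q_2·c_3 = (-0.4082)·(-3) + 0.4082·3 + 0.8165·(-1) = 1.6330.
u_3 = c_3 + 0.0000·q_1 − 1.6330·q_2 = (-2.3333, 2.3333, -2.3333).
‖u_3‖ = 4.0415, so q_3 = (-0.5774, 0.5774, -0.5774).

q_3 = (-0.5774, 0.5774, -0.5774)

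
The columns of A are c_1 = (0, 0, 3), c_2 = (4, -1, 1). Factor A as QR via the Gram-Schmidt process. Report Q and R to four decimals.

Q = [[0.0000, 0.9701], [0.0000, -0.2425], [1.0000, 0.0000]], R = [[3.0000, 1.0000], [0.0000, 4.1231]]

c_1 = (0, 0, 3); ‖c_1‖ = 3.0000, so e_1 = (0.0000, 0.0000, 1.0000).
e_1·c_2 = 0.0000·4 + 0.0000·(-1) + 1.0000·1 = 1.0000.
u_2 = c_2 − 1.0000·e_1 = (4.0000, -1.0000, 0.0000).
‖u_2‖ = 4.1231, so e_2 = (0.9701, -0.2425, 0.0000).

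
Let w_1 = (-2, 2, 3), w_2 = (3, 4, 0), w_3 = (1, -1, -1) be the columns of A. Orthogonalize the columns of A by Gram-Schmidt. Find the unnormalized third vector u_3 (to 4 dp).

u_3 = (0.1995, -0.1496, 0.2328)

w_1 = (-2, 2, 3); ‖w_1‖ = 4.1231, so e_1 = (-0.4851, 0.4851, 0.7276).
e_1·w_2 = (-0.4851)·3 + 0.4851·4 + 0.7276·0 = 0.4851.
u_2 = w_2 − 0.4851·e_1 = (3.2353, 3.7647, -0.3529).
‖u_2‖ = 4.9764, so e_2 = (0.6501, 0.7565, -0.0709).
e_1·w_3 = (-0.4851)·1 + 0.4851·(-1) + 0.7276·(-1) = -1.6977; e_2·w_3 = 0.6501·1 + 0.7565·(-1) + (-0.0709)·(-1) = -0.0355.
u_3 = w_3 + 1.6977·e_1 + 0.0355·e_2 = (0.1995, -0.1496, 0.2328).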